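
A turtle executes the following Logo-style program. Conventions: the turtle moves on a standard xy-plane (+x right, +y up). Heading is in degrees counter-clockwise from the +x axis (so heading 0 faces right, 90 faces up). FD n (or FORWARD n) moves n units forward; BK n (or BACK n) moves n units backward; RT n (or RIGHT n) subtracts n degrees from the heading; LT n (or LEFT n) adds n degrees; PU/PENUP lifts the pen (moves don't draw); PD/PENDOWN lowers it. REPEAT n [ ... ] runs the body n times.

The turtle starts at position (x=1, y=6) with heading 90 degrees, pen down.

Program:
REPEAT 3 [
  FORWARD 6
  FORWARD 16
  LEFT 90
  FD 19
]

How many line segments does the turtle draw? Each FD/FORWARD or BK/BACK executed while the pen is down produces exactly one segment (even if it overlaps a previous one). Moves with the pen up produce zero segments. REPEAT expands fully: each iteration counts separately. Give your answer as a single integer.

Executing turtle program step by step:
Start: pos=(1,6), heading=90, pen down
REPEAT 3 [
  -- iteration 1/3 --
  FD 6: (1,6) -> (1,12) [heading=90, draw]
  FD 16: (1,12) -> (1,28) [heading=90, draw]
  LT 90: heading 90 -> 180
  FD 19: (1,28) -> (-18,28) [heading=180, draw]
  -- iteration 2/3 --
  FD 6: (-18,28) -> (-24,28) [heading=180, draw]
  FD 16: (-24,28) -> (-40,28) [heading=180, draw]
  LT 90: heading 180 -> 270
  FD 19: (-40,28) -> (-40,9) [heading=270, draw]
  -- iteration 3/3 --
  FD 6: (-40,9) -> (-40,3) [heading=270, draw]
  FD 16: (-40,3) -> (-40,-13) [heading=270, draw]
  LT 90: heading 270 -> 0
  FD 19: (-40,-13) -> (-21,-13) [heading=0, draw]
]
Final: pos=(-21,-13), heading=0, 9 segment(s) drawn
Segments drawn: 9

Answer: 9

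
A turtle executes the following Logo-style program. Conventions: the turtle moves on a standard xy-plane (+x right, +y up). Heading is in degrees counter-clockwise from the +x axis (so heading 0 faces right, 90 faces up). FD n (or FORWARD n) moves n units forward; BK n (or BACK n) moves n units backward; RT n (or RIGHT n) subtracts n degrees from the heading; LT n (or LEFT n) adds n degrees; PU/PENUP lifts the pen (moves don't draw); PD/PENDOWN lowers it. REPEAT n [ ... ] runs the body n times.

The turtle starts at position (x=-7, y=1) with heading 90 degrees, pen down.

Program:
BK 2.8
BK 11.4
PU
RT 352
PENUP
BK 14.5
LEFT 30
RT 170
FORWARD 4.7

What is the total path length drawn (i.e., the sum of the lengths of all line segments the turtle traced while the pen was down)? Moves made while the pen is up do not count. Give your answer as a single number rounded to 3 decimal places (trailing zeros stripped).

Answer: 14.2

Derivation:
Executing turtle program step by step:
Start: pos=(-7,1), heading=90, pen down
BK 2.8: (-7,1) -> (-7,-1.8) [heading=90, draw]
BK 11.4: (-7,-1.8) -> (-7,-13.2) [heading=90, draw]
PU: pen up
RT 352: heading 90 -> 98
PU: pen up
BK 14.5: (-7,-13.2) -> (-4.982,-27.559) [heading=98, move]
LT 30: heading 98 -> 128
RT 170: heading 128 -> 318
FD 4.7: (-4.982,-27.559) -> (-1.489,-30.704) [heading=318, move]
Final: pos=(-1.489,-30.704), heading=318, 2 segment(s) drawn

Segment lengths:
  seg 1: (-7,1) -> (-7,-1.8), length = 2.8
  seg 2: (-7,-1.8) -> (-7,-13.2), length = 11.4
Total = 14.2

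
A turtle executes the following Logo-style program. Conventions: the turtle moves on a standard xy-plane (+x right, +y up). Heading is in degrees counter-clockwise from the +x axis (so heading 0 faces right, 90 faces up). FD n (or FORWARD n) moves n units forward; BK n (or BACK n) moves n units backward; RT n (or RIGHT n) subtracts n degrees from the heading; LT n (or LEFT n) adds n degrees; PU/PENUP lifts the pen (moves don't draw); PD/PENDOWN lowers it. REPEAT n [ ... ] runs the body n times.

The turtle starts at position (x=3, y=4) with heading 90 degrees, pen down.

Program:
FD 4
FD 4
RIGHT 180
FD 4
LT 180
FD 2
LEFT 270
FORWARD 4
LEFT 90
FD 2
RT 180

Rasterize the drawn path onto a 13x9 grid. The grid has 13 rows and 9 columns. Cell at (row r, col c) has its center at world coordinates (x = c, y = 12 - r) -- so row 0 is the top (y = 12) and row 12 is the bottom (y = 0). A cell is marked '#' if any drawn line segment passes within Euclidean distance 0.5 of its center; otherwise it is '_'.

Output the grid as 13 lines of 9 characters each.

Segment 0: (3,4) -> (3,8)
Segment 1: (3,8) -> (3,12)
Segment 2: (3,12) -> (3,8)
Segment 3: (3,8) -> (3,10)
Segment 4: (3,10) -> (7,10)
Segment 5: (7,10) -> (7,12)

Answer: ___#___#_
___#___#_
___#####_
___#_____
___#_____
___#_____
___#_____
___#_____
___#_____
_________
_________
_________
_________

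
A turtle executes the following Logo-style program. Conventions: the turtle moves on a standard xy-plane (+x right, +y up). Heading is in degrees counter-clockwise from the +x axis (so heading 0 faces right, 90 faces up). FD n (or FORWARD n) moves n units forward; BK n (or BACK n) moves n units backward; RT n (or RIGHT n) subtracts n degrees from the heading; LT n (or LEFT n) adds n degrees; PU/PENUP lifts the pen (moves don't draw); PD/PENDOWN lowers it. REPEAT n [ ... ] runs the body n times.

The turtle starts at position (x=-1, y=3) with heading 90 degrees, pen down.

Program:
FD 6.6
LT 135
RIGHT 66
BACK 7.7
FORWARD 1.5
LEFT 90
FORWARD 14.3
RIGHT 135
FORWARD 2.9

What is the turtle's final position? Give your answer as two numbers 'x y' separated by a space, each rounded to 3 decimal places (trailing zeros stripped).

Answer: -1.516 -3.323

Derivation:
Executing turtle program step by step:
Start: pos=(-1,3), heading=90, pen down
FD 6.6: (-1,3) -> (-1,9.6) [heading=90, draw]
LT 135: heading 90 -> 225
RT 66: heading 225 -> 159
BK 7.7: (-1,9.6) -> (6.189,6.841) [heading=159, draw]
FD 1.5: (6.189,6.841) -> (4.788,7.378) [heading=159, draw]
LT 90: heading 159 -> 249
FD 14.3: (4.788,7.378) -> (-0.336,-5.972) [heading=249, draw]
RT 135: heading 249 -> 114
FD 2.9: (-0.336,-5.972) -> (-1.516,-3.323) [heading=114, draw]
Final: pos=(-1.516,-3.323), heading=114, 5 segment(s) drawn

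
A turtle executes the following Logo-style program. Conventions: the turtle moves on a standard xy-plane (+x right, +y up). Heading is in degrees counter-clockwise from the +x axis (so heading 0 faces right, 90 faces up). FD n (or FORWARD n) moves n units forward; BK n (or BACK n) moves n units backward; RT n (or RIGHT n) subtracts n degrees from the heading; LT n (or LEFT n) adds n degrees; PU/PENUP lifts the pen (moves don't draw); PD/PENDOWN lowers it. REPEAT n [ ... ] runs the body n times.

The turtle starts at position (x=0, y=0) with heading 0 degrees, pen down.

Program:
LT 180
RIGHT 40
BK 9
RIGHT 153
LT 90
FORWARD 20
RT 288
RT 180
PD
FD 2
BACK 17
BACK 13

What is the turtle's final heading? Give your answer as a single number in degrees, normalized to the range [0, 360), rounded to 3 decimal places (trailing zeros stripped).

Executing turtle program step by step:
Start: pos=(0,0), heading=0, pen down
LT 180: heading 0 -> 180
RT 40: heading 180 -> 140
BK 9: (0,0) -> (6.894,-5.785) [heading=140, draw]
RT 153: heading 140 -> 347
LT 90: heading 347 -> 77
FD 20: (6.894,-5.785) -> (11.393,13.702) [heading=77, draw]
RT 288: heading 77 -> 149
RT 180: heading 149 -> 329
PD: pen down
FD 2: (11.393,13.702) -> (13.108,12.672) [heading=329, draw]
BK 17: (13.108,12.672) -> (-1.464,21.428) [heading=329, draw]
BK 13: (-1.464,21.428) -> (-12.607,28.123) [heading=329, draw]
Final: pos=(-12.607,28.123), heading=329, 5 segment(s) drawn

Answer: 329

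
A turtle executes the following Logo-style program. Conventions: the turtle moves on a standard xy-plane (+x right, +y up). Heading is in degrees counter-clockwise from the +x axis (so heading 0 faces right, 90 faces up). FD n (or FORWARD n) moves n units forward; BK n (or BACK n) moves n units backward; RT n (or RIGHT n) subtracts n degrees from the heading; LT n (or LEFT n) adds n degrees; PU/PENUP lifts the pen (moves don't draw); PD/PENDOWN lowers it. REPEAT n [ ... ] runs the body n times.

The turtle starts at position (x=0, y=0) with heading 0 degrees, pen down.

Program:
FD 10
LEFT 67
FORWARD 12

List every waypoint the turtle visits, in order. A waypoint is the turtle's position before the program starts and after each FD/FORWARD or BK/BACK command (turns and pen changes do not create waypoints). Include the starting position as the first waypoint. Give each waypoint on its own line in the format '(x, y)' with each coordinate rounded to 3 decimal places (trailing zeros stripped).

Answer: (0, 0)
(10, 0)
(14.689, 11.046)

Derivation:
Executing turtle program step by step:
Start: pos=(0,0), heading=0, pen down
FD 10: (0,0) -> (10,0) [heading=0, draw]
LT 67: heading 0 -> 67
FD 12: (10,0) -> (14.689,11.046) [heading=67, draw]
Final: pos=(14.689,11.046), heading=67, 2 segment(s) drawn
Waypoints (3 total):
(0, 0)
(10, 0)
(14.689, 11.046)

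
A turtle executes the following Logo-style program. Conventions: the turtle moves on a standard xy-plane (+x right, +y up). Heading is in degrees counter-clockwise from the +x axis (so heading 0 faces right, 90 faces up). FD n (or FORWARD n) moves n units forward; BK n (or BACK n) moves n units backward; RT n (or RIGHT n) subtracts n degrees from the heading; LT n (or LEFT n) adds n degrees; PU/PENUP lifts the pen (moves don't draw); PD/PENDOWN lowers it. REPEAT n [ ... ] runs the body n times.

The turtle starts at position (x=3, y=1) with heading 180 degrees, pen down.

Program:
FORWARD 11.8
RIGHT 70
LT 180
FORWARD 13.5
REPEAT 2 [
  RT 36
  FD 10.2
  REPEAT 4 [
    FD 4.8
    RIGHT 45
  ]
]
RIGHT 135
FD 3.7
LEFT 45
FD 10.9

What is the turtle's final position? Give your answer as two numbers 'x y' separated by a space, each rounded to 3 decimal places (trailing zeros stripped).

Executing turtle program step by step:
Start: pos=(3,1), heading=180, pen down
FD 11.8: (3,1) -> (-8.8,1) [heading=180, draw]
RT 70: heading 180 -> 110
LT 180: heading 110 -> 290
FD 13.5: (-8.8,1) -> (-4.183,-11.686) [heading=290, draw]
REPEAT 2 [
  -- iteration 1/2 --
  RT 36: heading 290 -> 254
  FD 10.2: (-4.183,-11.686) -> (-6.994,-21.491) [heading=254, draw]
  REPEAT 4 [
    -- iteration 1/4 --
    FD 4.8: (-6.994,-21.491) -> (-8.317,-26.105) [heading=254, draw]
    RT 45: heading 254 -> 209
    -- iteration 2/4 --
    FD 4.8: (-8.317,-26.105) -> (-12.515,-28.432) [heading=209, draw]
    RT 45: heading 209 -> 164
    -- iteration 3/4 --
    FD 4.8: (-12.515,-28.432) -> (-17.13,-27.109) [heading=164, draw]
    RT 45: heading 164 -> 119
    -- iteration 4/4 --
    FD 4.8: (-17.13,-27.109) -> (-19.457,-22.911) [heading=119, draw]
    RT 45: heading 119 -> 74
  ]
  -- iteration 2/2 --
  RT 36: heading 74 -> 38
  FD 10.2: (-19.457,-22.911) -> (-11.419,-16.631) [heading=38, draw]
  REPEAT 4 [
    -- iteration 1/4 --
    FD 4.8: (-11.419,-16.631) -> (-7.636,-13.676) [heading=38, draw]
    RT 45: heading 38 -> 353
    -- iteration 2/4 --
    FD 4.8: (-7.636,-13.676) -> (-2.872,-14.261) [heading=353, draw]
    RT 45: heading 353 -> 308
    -- iteration 3/4 --
    FD 4.8: (-2.872,-14.261) -> (0.083,-18.043) [heading=308, draw]
    RT 45: heading 308 -> 263
    -- iteration 4/4 --
    FD 4.8: (0.083,-18.043) -> (-0.502,-22.807) [heading=263, draw]
    RT 45: heading 263 -> 218
  ]
]
RT 135: heading 218 -> 83
FD 3.7: (-0.502,-22.807) -> (-0.051,-19.135) [heading=83, draw]
LT 45: heading 83 -> 128
FD 10.9: (-0.051,-19.135) -> (-6.762,-10.546) [heading=128, draw]
Final: pos=(-6.762,-10.546), heading=128, 14 segment(s) drawn

Answer: -6.762 -10.546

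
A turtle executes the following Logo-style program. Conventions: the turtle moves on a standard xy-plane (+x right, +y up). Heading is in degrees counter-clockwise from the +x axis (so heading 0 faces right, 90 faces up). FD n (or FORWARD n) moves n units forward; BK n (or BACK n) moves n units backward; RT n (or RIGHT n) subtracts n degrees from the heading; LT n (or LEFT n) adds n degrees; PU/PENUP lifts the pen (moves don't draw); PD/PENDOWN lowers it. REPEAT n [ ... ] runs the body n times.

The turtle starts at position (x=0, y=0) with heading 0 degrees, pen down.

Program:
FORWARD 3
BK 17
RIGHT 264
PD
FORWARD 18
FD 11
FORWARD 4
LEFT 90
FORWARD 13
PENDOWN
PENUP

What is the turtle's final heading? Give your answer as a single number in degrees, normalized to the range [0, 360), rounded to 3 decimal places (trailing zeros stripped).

Answer: 186

Derivation:
Executing turtle program step by step:
Start: pos=(0,0), heading=0, pen down
FD 3: (0,0) -> (3,0) [heading=0, draw]
BK 17: (3,0) -> (-14,0) [heading=0, draw]
RT 264: heading 0 -> 96
PD: pen down
FD 18: (-14,0) -> (-15.882,17.901) [heading=96, draw]
FD 11: (-15.882,17.901) -> (-17.031,28.841) [heading=96, draw]
FD 4: (-17.031,28.841) -> (-17.449,32.819) [heading=96, draw]
LT 90: heading 96 -> 186
FD 13: (-17.449,32.819) -> (-30.378,31.46) [heading=186, draw]
PD: pen down
PU: pen up
Final: pos=(-30.378,31.46), heading=186, 6 segment(s) drawn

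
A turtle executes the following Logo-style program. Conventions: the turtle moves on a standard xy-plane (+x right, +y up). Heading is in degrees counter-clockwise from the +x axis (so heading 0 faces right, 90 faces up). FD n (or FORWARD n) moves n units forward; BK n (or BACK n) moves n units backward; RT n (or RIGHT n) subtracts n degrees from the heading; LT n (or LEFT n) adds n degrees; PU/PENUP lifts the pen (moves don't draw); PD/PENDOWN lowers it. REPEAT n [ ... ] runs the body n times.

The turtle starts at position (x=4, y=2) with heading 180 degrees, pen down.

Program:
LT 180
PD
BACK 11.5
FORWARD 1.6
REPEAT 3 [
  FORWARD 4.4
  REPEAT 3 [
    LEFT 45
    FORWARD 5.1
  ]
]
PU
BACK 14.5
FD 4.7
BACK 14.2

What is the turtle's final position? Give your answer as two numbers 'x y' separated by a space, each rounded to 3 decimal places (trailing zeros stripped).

Executing turtle program step by step:
Start: pos=(4,2), heading=180, pen down
LT 180: heading 180 -> 0
PD: pen down
BK 11.5: (4,2) -> (-7.5,2) [heading=0, draw]
FD 1.6: (-7.5,2) -> (-5.9,2) [heading=0, draw]
REPEAT 3 [
  -- iteration 1/3 --
  FD 4.4: (-5.9,2) -> (-1.5,2) [heading=0, draw]
  REPEAT 3 [
    -- iteration 1/3 --
    LT 45: heading 0 -> 45
    FD 5.1: (-1.5,2) -> (2.106,5.606) [heading=45, draw]
    -- iteration 2/3 --
    LT 45: heading 45 -> 90
    FD 5.1: (2.106,5.606) -> (2.106,10.706) [heading=90, draw]
    -- iteration 3/3 --
    LT 45: heading 90 -> 135
    FD 5.1: (2.106,10.706) -> (-1.5,14.312) [heading=135, draw]
  ]
  -- iteration 2/3 --
  FD 4.4: (-1.5,14.312) -> (-4.611,17.424) [heading=135, draw]
  REPEAT 3 [
    -- iteration 1/3 --
    LT 45: heading 135 -> 180
    FD 5.1: (-4.611,17.424) -> (-9.711,17.424) [heading=180, draw]
    -- iteration 2/3 --
    LT 45: heading 180 -> 225
    FD 5.1: (-9.711,17.424) -> (-13.318,13.818) [heading=225, draw]
    -- iteration 3/3 --
    LT 45: heading 225 -> 270
    FD 5.1: (-13.318,13.818) -> (-13.318,8.718) [heading=270, draw]
  ]
  -- iteration 3/3 --
  FD 4.4: (-13.318,8.718) -> (-13.318,4.318) [heading=270, draw]
  REPEAT 3 [
    -- iteration 1/3 --
    LT 45: heading 270 -> 315
    FD 5.1: (-13.318,4.318) -> (-9.711,0.711) [heading=315, draw]
    -- iteration 2/3 --
    LT 45: heading 315 -> 0
    FD 5.1: (-9.711,0.711) -> (-4.611,0.711) [heading=0, draw]
    -- iteration 3/3 --
    LT 45: heading 0 -> 45
    FD 5.1: (-4.611,0.711) -> (-1.005,4.318) [heading=45, draw]
  ]
]
PU: pen up
BK 14.5: (-1.005,4.318) -> (-11.258,-5.936) [heading=45, move]
FD 4.7: (-11.258,-5.936) -> (-7.935,-2.612) [heading=45, move]
BK 14.2: (-7.935,-2.612) -> (-17.976,-12.653) [heading=45, move]
Final: pos=(-17.976,-12.653), heading=45, 14 segment(s) drawn

Answer: -17.976 -12.653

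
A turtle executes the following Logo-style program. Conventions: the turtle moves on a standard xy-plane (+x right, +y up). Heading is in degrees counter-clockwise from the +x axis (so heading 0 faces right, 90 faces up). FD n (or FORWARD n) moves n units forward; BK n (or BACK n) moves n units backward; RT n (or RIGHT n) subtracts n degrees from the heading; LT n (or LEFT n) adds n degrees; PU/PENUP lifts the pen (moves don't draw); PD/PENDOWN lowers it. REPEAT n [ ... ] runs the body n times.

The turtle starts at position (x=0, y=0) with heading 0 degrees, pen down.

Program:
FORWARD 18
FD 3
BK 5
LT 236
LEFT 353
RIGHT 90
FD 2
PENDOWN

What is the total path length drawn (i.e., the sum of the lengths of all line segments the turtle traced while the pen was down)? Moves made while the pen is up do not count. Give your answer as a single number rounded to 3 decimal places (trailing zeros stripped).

Answer: 28

Derivation:
Executing turtle program step by step:
Start: pos=(0,0), heading=0, pen down
FD 18: (0,0) -> (18,0) [heading=0, draw]
FD 3: (18,0) -> (21,0) [heading=0, draw]
BK 5: (21,0) -> (16,0) [heading=0, draw]
LT 236: heading 0 -> 236
LT 353: heading 236 -> 229
RT 90: heading 229 -> 139
FD 2: (16,0) -> (14.491,1.312) [heading=139, draw]
PD: pen down
Final: pos=(14.491,1.312), heading=139, 4 segment(s) drawn

Segment lengths:
  seg 1: (0,0) -> (18,0), length = 18
  seg 2: (18,0) -> (21,0), length = 3
  seg 3: (21,0) -> (16,0), length = 5
  seg 4: (16,0) -> (14.491,1.312), length = 2
Total = 28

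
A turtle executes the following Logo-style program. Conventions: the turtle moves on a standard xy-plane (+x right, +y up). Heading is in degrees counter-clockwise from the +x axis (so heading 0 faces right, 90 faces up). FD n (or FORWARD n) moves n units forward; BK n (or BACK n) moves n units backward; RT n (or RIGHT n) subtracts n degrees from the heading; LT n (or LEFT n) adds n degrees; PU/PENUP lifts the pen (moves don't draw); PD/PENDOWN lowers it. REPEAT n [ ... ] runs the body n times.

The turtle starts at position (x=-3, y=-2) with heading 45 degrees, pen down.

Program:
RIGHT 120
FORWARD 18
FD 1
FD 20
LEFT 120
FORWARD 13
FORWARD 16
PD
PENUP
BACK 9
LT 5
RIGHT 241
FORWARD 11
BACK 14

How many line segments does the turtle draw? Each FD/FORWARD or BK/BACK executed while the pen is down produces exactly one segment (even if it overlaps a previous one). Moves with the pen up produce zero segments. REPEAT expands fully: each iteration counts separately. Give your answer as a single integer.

Answer: 5

Derivation:
Executing turtle program step by step:
Start: pos=(-3,-2), heading=45, pen down
RT 120: heading 45 -> 285
FD 18: (-3,-2) -> (1.659,-19.387) [heading=285, draw]
FD 1: (1.659,-19.387) -> (1.918,-20.353) [heading=285, draw]
FD 20: (1.918,-20.353) -> (7.094,-39.671) [heading=285, draw]
LT 120: heading 285 -> 45
FD 13: (7.094,-39.671) -> (16.286,-30.479) [heading=45, draw]
FD 16: (16.286,-30.479) -> (27.6,-19.165) [heading=45, draw]
PD: pen down
PU: pen up
BK 9: (27.6,-19.165) -> (21.236,-25.529) [heading=45, move]
LT 5: heading 45 -> 50
RT 241: heading 50 -> 169
FD 11: (21.236,-25.529) -> (10.438,-23.43) [heading=169, move]
BK 14: (10.438,-23.43) -> (24.181,-26.101) [heading=169, move]
Final: pos=(24.181,-26.101), heading=169, 5 segment(s) drawn
Segments drawn: 5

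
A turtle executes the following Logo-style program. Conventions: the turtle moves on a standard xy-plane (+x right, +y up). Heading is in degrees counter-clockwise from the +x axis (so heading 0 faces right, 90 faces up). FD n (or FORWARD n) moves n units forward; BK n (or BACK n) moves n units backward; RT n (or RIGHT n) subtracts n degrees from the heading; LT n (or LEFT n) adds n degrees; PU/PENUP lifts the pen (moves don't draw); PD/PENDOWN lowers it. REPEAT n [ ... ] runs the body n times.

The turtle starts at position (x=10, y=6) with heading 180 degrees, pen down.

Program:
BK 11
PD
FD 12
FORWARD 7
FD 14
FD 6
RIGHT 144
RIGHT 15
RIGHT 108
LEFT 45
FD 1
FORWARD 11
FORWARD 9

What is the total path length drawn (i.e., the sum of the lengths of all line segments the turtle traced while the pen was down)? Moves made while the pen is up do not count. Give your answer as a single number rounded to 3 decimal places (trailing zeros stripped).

Executing turtle program step by step:
Start: pos=(10,6), heading=180, pen down
BK 11: (10,6) -> (21,6) [heading=180, draw]
PD: pen down
FD 12: (21,6) -> (9,6) [heading=180, draw]
FD 7: (9,6) -> (2,6) [heading=180, draw]
FD 14: (2,6) -> (-12,6) [heading=180, draw]
FD 6: (-12,6) -> (-18,6) [heading=180, draw]
RT 144: heading 180 -> 36
RT 15: heading 36 -> 21
RT 108: heading 21 -> 273
LT 45: heading 273 -> 318
FD 1: (-18,6) -> (-17.257,5.331) [heading=318, draw]
FD 11: (-17.257,5.331) -> (-9.082,-2.03) [heading=318, draw]
FD 9: (-9.082,-2.03) -> (-2.394,-8.052) [heading=318, draw]
Final: pos=(-2.394,-8.052), heading=318, 8 segment(s) drawn

Segment lengths:
  seg 1: (10,6) -> (21,6), length = 11
  seg 2: (21,6) -> (9,6), length = 12
  seg 3: (9,6) -> (2,6), length = 7
  seg 4: (2,6) -> (-12,6), length = 14
  seg 5: (-12,6) -> (-18,6), length = 6
  seg 6: (-18,6) -> (-17.257,5.331), length = 1
  seg 7: (-17.257,5.331) -> (-9.082,-2.03), length = 11
  seg 8: (-9.082,-2.03) -> (-2.394,-8.052), length = 9
Total = 71

Answer: 71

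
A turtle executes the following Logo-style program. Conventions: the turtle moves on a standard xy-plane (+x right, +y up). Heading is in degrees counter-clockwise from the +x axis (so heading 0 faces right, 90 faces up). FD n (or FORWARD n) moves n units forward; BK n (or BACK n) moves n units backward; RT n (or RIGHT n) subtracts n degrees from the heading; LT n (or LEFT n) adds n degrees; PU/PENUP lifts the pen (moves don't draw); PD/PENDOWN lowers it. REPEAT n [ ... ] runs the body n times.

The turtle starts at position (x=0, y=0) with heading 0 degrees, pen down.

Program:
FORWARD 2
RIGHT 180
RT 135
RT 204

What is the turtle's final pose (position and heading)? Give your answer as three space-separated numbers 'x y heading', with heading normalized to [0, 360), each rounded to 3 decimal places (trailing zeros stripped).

Executing turtle program step by step:
Start: pos=(0,0), heading=0, pen down
FD 2: (0,0) -> (2,0) [heading=0, draw]
RT 180: heading 0 -> 180
RT 135: heading 180 -> 45
RT 204: heading 45 -> 201
Final: pos=(2,0), heading=201, 1 segment(s) drawn

Answer: 2 0 201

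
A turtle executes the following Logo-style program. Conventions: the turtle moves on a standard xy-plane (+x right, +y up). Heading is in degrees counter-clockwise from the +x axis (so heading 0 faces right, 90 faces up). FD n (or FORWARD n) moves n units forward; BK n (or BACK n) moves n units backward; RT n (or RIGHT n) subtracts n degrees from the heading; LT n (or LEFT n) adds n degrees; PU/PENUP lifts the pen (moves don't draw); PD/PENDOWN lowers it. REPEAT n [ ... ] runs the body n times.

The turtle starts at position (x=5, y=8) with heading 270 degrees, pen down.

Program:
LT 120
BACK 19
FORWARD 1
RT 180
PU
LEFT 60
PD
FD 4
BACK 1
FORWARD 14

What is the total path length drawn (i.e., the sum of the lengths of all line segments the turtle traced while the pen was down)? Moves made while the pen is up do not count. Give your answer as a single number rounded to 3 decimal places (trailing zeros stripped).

Answer: 39

Derivation:
Executing turtle program step by step:
Start: pos=(5,8), heading=270, pen down
LT 120: heading 270 -> 30
BK 19: (5,8) -> (-11.454,-1.5) [heading=30, draw]
FD 1: (-11.454,-1.5) -> (-10.588,-1) [heading=30, draw]
RT 180: heading 30 -> 210
PU: pen up
LT 60: heading 210 -> 270
PD: pen down
FD 4: (-10.588,-1) -> (-10.588,-5) [heading=270, draw]
BK 1: (-10.588,-5) -> (-10.588,-4) [heading=270, draw]
FD 14: (-10.588,-4) -> (-10.588,-18) [heading=270, draw]
Final: pos=(-10.588,-18), heading=270, 5 segment(s) drawn

Segment lengths:
  seg 1: (5,8) -> (-11.454,-1.5), length = 19
  seg 2: (-11.454,-1.5) -> (-10.588,-1), length = 1
  seg 3: (-10.588,-1) -> (-10.588,-5), length = 4
  seg 4: (-10.588,-5) -> (-10.588,-4), length = 1
  seg 5: (-10.588,-4) -> (-10.588,-18), length = 14
Total = 39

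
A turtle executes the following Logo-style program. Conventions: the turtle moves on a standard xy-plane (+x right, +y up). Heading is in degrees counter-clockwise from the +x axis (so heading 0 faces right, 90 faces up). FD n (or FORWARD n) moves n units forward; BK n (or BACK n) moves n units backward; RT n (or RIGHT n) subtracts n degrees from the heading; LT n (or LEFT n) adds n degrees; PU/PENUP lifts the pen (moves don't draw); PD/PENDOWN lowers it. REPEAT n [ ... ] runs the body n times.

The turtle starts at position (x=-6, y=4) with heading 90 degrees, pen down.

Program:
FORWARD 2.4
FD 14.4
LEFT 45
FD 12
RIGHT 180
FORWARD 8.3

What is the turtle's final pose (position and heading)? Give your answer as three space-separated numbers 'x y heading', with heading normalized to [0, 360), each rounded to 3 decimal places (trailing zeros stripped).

Executing turtle program step by step:
Start: pos=(-6,4), heading=90, pen down
FD 2.4: (-6,4) -> (-6,6.4) [heading=90, draw]
FD 14.4: (-6,6.4) -> (-6,20.8) [heading=90, draw]
LT 45: heading 90 -> 135
FD 12: (-6,20.8) -> (-14.485,29.285) [heading=135, draw]
RT 180: heading 135 -> 315
FD 8.3: (-14.485,29.285) -> (-8.616,23.416) [heading=315, draw]
Final: pos=(-8.616,23.416), heading=315, 4 segment(s) drawn

Answer: -8.616 23.416 315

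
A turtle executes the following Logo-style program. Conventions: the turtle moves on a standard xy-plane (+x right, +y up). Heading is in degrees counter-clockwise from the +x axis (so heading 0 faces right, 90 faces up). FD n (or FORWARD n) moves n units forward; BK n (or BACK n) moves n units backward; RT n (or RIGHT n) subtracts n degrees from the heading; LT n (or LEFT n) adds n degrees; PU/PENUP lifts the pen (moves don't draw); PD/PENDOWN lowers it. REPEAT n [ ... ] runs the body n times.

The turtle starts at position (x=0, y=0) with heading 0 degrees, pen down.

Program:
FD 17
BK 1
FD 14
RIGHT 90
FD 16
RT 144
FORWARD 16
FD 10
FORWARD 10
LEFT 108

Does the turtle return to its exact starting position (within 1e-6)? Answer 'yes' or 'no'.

Executing turtle program step by step:
Start: pos=(0,0), heading=0, pen down
FD 17: (0,0) -> (17,0) [heading=0, draw]
BK 1: (17,0) -> (16,0) [heading=0, draw]
FD 14: (16,0) -> (30,0) [heading=0, draw]
RT 90: heading 0 -> 270
FD 16: (30,0) -> (30,-16) [heading=270, draw]
RT 144: heading 270 -> 126
FD 16: (30,-16) -> (20.595,-3.056) [heading=126, draw]
FD 10: (20.595,-3.056) -> (14.718,5.034) [heading=126, draw]
FD 10: (14.718,5.034) -> (8.84,13.125) [heading=126, draw]
LT 108: heading 126 -> 234
Final: pos=(8.84,13.125), heading=234, 7 segment(s) drawn

Start position: (0, 0)
Final position: (8.84, 13.125)
Distance = 15.824; >= 1e-6 -> NOT closed

Answer: no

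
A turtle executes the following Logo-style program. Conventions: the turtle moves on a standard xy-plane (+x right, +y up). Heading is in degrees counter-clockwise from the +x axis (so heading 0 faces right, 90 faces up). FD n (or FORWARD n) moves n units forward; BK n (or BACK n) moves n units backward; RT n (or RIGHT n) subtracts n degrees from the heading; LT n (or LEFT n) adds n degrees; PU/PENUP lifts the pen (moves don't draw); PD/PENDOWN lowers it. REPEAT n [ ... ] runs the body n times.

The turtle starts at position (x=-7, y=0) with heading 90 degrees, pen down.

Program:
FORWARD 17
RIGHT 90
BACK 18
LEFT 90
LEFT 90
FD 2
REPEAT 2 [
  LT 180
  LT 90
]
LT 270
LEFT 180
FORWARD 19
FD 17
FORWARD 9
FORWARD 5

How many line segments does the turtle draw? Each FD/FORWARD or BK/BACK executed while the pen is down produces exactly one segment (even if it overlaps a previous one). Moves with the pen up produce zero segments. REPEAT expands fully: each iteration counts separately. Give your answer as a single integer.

Answer: 7

Derivation:
Executing turtle program step by step:
Start: pos=(-7,0), heading=90, pen down
FD 17: (-7,0) -> (-7,17) [heading=90, draw]
RT 90: heading 90 -> 0
BK 18: (-7,17) -> (-25,17) [heading=0, draw]
LT 90: heading 0 -> 90
LT 90: heading 90 -> 180
FD 2: (-25,17) -> (-27,17) [heading=180, draw]
REPEAT 2 [
  -- iteration 1/2 --
  LT 180: heading 180 -> 0
  LT 90: heading 0 -> 90
  -- iteration 2/2 --
  LT 180: heading 90 -> 270
  LT 90: heading 270 -> 0
]
LT 270: heading 0 -> 270
LT 180: heading 270 -> 90
FD 19: (-27,17) -> (-27,36) [heading=90, draw]
FD 17: (-27,36) -> (-27,53) [heading=90, draw]
FD 9: (-27,53) -> (-27,62) [heading=90, draw]
FD 5: (-27,62) -> (-27,67) [heading=90, draw]
Final: pos=(-27,67), heading=90, 7 segment(s) drawn
Segments drawn: 7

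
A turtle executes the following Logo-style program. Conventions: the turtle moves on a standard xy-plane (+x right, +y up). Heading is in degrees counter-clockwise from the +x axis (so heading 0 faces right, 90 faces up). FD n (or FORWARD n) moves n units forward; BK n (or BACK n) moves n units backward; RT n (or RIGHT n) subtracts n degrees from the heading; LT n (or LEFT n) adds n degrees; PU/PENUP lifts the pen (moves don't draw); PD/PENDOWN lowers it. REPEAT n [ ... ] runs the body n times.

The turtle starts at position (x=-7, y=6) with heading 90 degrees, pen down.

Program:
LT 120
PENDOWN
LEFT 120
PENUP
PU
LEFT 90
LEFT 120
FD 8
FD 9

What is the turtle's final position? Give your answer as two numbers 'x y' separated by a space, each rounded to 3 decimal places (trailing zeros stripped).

Executing turtle program step by step:
Start: pos=(-7,6), heading=90, pen down
LT 120: heading 90 -> 210
PD: pen down
LT 120: heading 210 -> 330
PU: pen up
PU: pen up
LT 90: heading 330 -> 60
LT 120: heading 60 -> 180
FD 8: (-7,6) -> (-15,6) [heading=180, move]
FD 9: (-15,6) -> (-24,6) [heading=180, move]
Final: pos=(-24,6), heading=180, 0 segment(s) drawn

Answer: -24 6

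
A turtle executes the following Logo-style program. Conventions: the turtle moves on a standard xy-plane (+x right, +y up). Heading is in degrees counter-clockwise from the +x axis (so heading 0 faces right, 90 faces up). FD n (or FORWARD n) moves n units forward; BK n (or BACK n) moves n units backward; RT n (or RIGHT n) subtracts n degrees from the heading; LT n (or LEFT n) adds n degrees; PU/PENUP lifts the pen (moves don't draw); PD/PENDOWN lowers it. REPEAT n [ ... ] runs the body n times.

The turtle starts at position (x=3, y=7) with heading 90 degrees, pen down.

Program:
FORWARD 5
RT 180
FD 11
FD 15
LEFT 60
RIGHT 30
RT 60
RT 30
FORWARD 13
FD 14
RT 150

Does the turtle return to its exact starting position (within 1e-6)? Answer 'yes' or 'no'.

Executing turtle program step by step:
Start: pos=(3,7), heading=90, pen down
FD 5: (3,7) -> (3,12) [heading=90, draw]
RT 180: heading 90 -> 270
FD 11: (3,12) -> (3,1) [heading=270, draw]
FD 15: (3,1) -> (3,-14) [heading=270, draw]
LT 60: heading 270 -> 330
RT 30: heading 330 -> 300
RT 60: heading 300 -> 240
RT 30: heading 240 -> 210
FD 13: (3,-14) -> (-8.258,-20.5) [heading=210, draw]
FD 14: (-8.258,-20.5) -> (-20.383,-27.5) [heading=210, draw]
RT 150: heading 210 -> 60
Final: pos=(-20.383,-27.5), heading=60, 5 segment(s) drawn

Start position: (3, 7)
Final position: (-20.383, -27.5)
Distance = 41.677; >= 1e-6 -> NOT closed

Answer: no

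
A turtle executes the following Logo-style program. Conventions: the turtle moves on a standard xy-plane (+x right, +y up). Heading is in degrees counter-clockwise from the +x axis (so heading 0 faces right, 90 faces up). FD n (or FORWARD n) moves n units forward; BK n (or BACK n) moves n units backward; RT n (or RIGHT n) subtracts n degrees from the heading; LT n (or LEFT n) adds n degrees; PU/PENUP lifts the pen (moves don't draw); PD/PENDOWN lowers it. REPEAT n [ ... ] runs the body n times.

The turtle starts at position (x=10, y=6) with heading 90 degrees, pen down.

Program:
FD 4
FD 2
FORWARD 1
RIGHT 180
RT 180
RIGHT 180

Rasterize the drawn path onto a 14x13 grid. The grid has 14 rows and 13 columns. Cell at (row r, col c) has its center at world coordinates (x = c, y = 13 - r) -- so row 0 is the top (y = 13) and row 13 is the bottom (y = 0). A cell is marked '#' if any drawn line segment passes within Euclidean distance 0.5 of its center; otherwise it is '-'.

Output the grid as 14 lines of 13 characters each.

Answer: ----------#--
----------#--
----------#--
----------#--
----------#--
----------#--
----------#--
----------#--
-------------
-------------
-------------
-------------
-------------
-------------

Derivation:
Segment 0: (10,6) -> (10,10)
Segment 1: (10,10) -> (10,12)
Segment 2: (10,12) -> (10,13)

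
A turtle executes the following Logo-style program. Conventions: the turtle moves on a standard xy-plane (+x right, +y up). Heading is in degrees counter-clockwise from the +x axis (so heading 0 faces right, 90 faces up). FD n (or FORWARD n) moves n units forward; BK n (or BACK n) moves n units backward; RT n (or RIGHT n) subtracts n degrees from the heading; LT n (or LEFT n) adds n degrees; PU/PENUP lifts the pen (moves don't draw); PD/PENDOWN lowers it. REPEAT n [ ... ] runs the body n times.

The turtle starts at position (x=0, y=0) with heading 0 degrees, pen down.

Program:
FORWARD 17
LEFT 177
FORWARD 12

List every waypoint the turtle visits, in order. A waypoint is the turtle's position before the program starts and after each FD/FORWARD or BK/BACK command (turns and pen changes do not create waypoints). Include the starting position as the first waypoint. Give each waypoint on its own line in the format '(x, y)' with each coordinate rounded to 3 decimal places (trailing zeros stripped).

Executing turtle program step by step:
Start: pos=(0,0), heading=0, pen down
FD 17: (0,0) -> (17,0) [heading=0, draw]
LT 177: heading 0 -> 177
FD 12: (17,0) -> (5.016,0.628) [heading=177, draw]
Final: pos=(5.016,0.628), heading=177, 2 segment(s) drawn
Waypoints (3 total):
(0, 0)
(17, 0)
(5.016, 0.628)

Answer: (0, 0)
(17, 0)
(5.016, 0.628)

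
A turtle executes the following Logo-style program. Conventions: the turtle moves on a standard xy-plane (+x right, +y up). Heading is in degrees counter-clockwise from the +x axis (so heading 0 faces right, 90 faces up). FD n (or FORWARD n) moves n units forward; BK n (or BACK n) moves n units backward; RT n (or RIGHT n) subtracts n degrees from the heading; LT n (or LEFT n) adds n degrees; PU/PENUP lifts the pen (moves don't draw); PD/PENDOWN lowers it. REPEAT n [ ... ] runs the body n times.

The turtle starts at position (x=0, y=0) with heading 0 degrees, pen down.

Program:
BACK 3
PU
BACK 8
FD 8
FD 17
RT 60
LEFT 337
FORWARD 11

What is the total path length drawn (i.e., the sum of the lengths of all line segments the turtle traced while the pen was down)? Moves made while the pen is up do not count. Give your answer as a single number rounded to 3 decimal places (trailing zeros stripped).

Answer: 3

Derivation:
Executing turtle program step by step:
Start: pos=(0,0), heading=0, pen down
BK 3: (0,0) -> (-3,0) [heading=0, draw]
PU: pen up
BK 8: (-3,0) -> (-11,0) [heading=0, move]
FD 8: (-11,0) -> (-3,0) [heading=0, move]
FD 17: (-3,0) -> (14,0) [heading=0, move]
RT 60: heading 0 -> 300
LT 337: heading 300 -> 277
FD 11: (14,0) -> (15.341,-10.918) [heading=277, move]
Final: pos=(15.341,-10.918), heading=277, 1 segment(s) drawn

Segment lengths:
  seg 1: (0,0) -> (-3,0), length = 3
Total = 3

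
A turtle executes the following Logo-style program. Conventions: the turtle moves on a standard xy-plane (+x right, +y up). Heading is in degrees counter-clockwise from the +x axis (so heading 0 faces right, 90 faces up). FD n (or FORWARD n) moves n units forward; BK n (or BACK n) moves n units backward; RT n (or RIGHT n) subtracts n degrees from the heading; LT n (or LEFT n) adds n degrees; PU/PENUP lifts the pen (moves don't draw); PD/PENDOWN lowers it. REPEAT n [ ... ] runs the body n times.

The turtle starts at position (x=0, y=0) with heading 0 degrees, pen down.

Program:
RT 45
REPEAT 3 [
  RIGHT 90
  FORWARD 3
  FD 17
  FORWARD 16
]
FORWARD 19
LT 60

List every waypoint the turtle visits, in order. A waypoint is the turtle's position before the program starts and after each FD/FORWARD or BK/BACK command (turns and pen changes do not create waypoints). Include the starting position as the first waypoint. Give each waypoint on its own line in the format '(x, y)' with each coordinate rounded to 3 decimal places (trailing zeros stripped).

Executing turtle program step by step:
Start: pos=(0,0), heading=0, pen down
RT 45: heading 0 -> 315
REPEAT 3 [
  -- iteration 1/3 --
  RT 90: heading 315 -> 225
  FD 3: (0,0) -> (-2.121,-2.121) [heading=225, draw]
  FD 17: (-2.121,-2.121) -> (-14.142,-14.142) [heading=225, draw]
  FD 16: (-14.142,-14.142) -> (-25.456,-25.456) [heading=225, draw]
  -- iteration 2/3 --
  RT 90: heading 225 -> 135
  FD 3: (-25.456,-25.456) -> (-27.577,-23.335) [heading=135, draw]
  FD 17: (-27.577,-23.335) -> (-39.598,-11.314) [heading=135, draw]
  FD 16: (-39.598,-11.314) -> (-50.912,0) [heading=135, draw]
  -- iteration 3/3 --
  RT 90: heading 135 -> 45
  FD 3: (-50.912,0) -> (-48.79,2.121) [heading=45, draw]
  FD 17: (-48.79,2.121) -> (-36.77,14.142) [heading=45, draw]
  FD 16: (-36.77,14.142) -> (-25.456,25.456) [heading=45, draw]
]
FD 19: (-25.456,25.456) -> (-12.021,38.891) [heading=45, draw]
LT 60: heading 45 -> 105
Final: pos=(-12.021,38.891), heading=105, 10 segment(s) drawn
Waypoints (11 total):
(0, 0)
(-2.121, -2.121)
(-14.142, -14.142)
(-25.456, -25.456)
(-27.577, -23.335)
(-39.598, -11.314)
(-50.912, 0)
(-48.79, 2.121)
(-36.77, 14.142)
(-25.456, 25.456)
(-12.021, 38.891)

Answer: (0, 0)
(-2.121, -2.121)
(-14.142, -14.142)
(-25.456, -25.456)
(-27.577, -23.335)
(-39.598, -11.314)
(-50.912, 0)
(-48.79, 2.121)
(-36.77, 14.142)
(-25.456, 25.456)
(-12.021, 38.891)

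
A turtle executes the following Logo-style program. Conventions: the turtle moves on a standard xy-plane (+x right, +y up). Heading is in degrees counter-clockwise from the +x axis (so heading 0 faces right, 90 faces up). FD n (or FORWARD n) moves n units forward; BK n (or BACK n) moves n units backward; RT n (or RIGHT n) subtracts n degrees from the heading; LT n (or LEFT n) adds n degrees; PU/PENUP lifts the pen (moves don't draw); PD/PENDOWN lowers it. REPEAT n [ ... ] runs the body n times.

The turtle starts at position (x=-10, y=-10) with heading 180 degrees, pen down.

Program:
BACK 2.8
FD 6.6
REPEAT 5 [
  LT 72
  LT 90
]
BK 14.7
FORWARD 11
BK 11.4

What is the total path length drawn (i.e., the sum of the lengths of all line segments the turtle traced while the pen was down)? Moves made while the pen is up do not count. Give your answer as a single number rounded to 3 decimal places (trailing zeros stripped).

Executing turtle program step by step:
Start: pos=(-10,-10), heading=180, pen down
BK 2.8: (-10,-10) -> (-7.2,-10) [heading=180, draw]
FD 6.6: (-7.2,-10) -> (-13.8,-10) [heading=180, draw]
REPEAT 5 [
  -- iteration 1/5 --
  LT 72: heading 180 -> 252
  LT 90: heading 252 -> 342
  -- iteration 2/5 --
  LT 72: heading 342 -> 54
  LT 90: heading 54 -> 144
  -- iteration 3/5 --
  LT 72: heading 144 -> 216
  LT 90: heading 216 -> 306
  -- iteration 4/5 --
  LT 72: heading 306 -> 18
  LT 90: heading 18 -> 108
  -- iteration 5/5 --
  LT 72: heading 108 -> 180
  LT 90: heading 180 -> 270
]
BK 14.7: (-13.8,-10) -> (-13.8,4.7) [heading=270, draw]
FD 11: (-13.8,4.7) -> (-13.8,-6.3) [heading=270, draw]
BK 11.4: (-13.8,-6.3) -> (-13.8,5.1) [heading=270, draw]
Final: pos=(-13.8,5.1), heading=270, 5 segment(s) drawn

Segment lengths:
  seg 1: (-10,-10) -> (-7.2,-10), length = 2.8
  seg 2: (-7.2,-10) -> (-13.8,-10), length = 6.6
  seg 3: (-13.8,-10) -> (-13.8,4.7), length = 14.7
  seg 4: (-13.8,4.7) -> (-13.8,-6.3), length = 11
  seg 5: (-13.8,-6.3) -> (-13.8,5.1), length = 11.4
Total = 46.5

Answer: 46.5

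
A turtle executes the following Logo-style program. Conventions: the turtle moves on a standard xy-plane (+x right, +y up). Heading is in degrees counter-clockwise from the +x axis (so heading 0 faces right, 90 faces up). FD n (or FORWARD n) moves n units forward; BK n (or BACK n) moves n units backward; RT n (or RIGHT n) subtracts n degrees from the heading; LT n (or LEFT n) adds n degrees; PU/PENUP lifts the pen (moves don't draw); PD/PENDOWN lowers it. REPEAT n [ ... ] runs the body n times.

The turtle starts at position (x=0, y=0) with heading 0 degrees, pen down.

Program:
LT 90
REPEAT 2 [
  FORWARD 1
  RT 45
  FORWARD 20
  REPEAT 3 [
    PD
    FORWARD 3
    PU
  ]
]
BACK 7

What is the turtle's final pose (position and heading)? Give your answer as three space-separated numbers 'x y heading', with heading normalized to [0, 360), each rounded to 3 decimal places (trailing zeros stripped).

Answer: 43.213 22.213 0

Derivation:
Executing turtle program step by step:
Start: pos=(0,0), heading=0, pen down
LT 90: heading 0 -> 90
REPEAT 2 [
  -- iteration 1/2 --
  FD 1: (0,0) -> (0,1) [heading=90, draw]
  RT 45: heading 90 -> 45
  FD 20: (0,1) -> (14.142,15.142) [heading=45, draw]
  REPEAT 3 [
    -- iteration 1/3 --
    PD: pen down
    FD 3: (14.142,15.142) -> (16.263,17.263) [heading=45, draw]
    PU: pen up
    -- iteration 2/3 --
    PD: pen down
    FD 3: (16.263,17.263) -> (18.385,19.385) [heading=45, draw]
    PU: pen up
    -- iteration 3/3 --
    PD: pen down
    FD 3: (18.385,19.385) -> (20.506,21.506) [heading=45, draw]
    PU: pen up
  ]
  -- iteration 2/2 --
  FD 1: (20.506,21.506) -> (21.213,22.213) [heading=45, move]
  RT 45: heading 45 -> 0
  FD 20: (21.213,22.213) -> (41.213,22.213) [heading=0, move]
  REPEAT 3 [
    -- iteration 1/3 --
    PD: pen down
    FD 3: (41.213,22.213) -> (44.213,22.213) [heading=0, draw]
    PU: pen up
    -- iteration 2/3 --
    PD: pen down
    FD 3: (44.213,22.213) -> (47.213,22.213) [heading=0, draw]
    PU: pen up
    -- iteration 3/3 --
    PD: pen down
    FD 3: (47.213,22.213) -> (50.213,22.213) [heading=0, draw]
    PU: pen up
  ]
]
BK 7: (50.213,22.213) -> (43.213,22.213) [heading=0, move]
Final: pos=(43.213,22.213), heading=0, 8 segment(s) drawn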